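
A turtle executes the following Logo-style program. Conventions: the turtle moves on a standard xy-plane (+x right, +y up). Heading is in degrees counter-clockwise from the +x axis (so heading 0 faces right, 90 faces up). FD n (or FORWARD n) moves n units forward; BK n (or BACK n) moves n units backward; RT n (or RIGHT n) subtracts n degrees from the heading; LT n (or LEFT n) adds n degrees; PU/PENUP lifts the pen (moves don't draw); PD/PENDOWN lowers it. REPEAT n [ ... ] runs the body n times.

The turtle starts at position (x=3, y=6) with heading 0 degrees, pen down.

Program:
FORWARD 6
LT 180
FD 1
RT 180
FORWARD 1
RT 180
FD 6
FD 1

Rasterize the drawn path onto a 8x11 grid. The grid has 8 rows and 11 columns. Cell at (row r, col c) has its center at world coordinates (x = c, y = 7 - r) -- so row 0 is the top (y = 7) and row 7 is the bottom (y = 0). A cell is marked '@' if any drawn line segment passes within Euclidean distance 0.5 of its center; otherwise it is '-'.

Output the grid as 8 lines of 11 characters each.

Segment 0: (3,6) -> (9,6)
Segment 1: (9,6) -> (8,6)
Segment 2: (8,6) -> (9,6)
Segment 3: (9,6) -> (3,6)
Segment 4: (3,6) -> (2,6)

Answer: -----------
--@@@@@@@@-
-----------
-----------
-----------
-----------
-----------
-----------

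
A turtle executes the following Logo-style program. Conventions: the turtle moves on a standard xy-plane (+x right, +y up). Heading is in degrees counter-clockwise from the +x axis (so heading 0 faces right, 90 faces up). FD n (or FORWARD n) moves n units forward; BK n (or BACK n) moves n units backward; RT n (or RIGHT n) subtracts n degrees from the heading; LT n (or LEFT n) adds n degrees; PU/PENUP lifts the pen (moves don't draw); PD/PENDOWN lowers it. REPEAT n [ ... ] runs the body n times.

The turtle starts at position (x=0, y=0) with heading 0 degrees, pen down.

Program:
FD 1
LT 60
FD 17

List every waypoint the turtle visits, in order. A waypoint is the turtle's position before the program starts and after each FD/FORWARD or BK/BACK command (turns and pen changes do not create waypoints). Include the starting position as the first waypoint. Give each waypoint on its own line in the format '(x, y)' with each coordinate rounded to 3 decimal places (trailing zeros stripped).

Executing turtle program step by step:
Start: pos=(0,0), heading=0, pen down
FD 1: (0,0) -> (1,0) [heading=0, draw]
LT 60: heading 0 -> 60
FD 17: (1,0) -> (9.5,14.722) [heading=60, draw]
Final: pos=(9.5,14.722), heading=60, 2 segment(s) drawn
Waypoints (3 total):
(0, 0)
(1, 0)
(9.5, 14.722)

Answer: (0, 0)
(1, 0)
(9.5, 14.722)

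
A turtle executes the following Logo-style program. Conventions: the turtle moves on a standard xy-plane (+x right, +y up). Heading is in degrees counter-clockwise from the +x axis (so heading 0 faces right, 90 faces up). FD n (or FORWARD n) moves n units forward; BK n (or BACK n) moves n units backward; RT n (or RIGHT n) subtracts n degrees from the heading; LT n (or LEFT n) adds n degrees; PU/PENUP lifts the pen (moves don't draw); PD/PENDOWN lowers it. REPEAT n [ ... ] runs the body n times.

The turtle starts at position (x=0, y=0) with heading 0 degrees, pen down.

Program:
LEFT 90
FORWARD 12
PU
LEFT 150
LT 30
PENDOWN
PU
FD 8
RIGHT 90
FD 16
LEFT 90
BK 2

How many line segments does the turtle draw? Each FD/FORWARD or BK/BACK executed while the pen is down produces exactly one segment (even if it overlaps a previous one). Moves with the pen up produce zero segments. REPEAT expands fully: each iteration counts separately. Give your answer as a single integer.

Executing turtle program step by step:
Start: pos=(0,0), heading=0, pen down
LT 90: heading 0 -> 90
FD 12: (0,0) -> (0,12) [heading=90, draw]
PU: pen up
LT 150: heading 90 -> 240
LT 30: heading 240 -> 270
PD: pen down
PU: pen up
FD 8: (0,12) -> (0,4) [heading=270, move]
RT 90: heading 270 -> 180
FD 16: (0,4) -> (-16,4) [heading=180, move]
LT 90: heading 180 -> 270
BK 2: (-16,4) -> (-16,6) [heading=270, move]
Final: pos=(-16,6), heading=270, 1 segment(s) drawn
Segments drawn: 1

Answer: 1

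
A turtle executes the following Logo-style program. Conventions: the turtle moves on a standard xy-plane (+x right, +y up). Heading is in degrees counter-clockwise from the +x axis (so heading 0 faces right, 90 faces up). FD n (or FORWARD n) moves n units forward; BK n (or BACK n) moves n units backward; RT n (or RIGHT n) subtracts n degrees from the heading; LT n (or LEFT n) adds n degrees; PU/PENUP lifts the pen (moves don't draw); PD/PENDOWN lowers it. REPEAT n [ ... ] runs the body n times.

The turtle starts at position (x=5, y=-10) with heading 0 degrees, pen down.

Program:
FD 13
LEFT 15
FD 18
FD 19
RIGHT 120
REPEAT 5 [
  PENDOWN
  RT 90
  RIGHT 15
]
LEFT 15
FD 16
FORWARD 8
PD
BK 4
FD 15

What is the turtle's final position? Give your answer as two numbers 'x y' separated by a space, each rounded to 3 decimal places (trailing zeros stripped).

Executing turtle program step by step:
Start: pos=(5,-10), heading=0, pen down
FD 13: (5,-10) -> (18,-10) [heading=0, draw]
LT 15: heading 0 -> 15
FD 18: (18,-10) -> (35.387,-5.341) [heading=15, draw]
FD 19: (35.387,-5.341) -> (53.739,-0.424) [heading=15, draw]
RT 120: heading 15 -> 255
REPEAT 5 [
  -- iteration 1/5 --
  PD: pen down
  RT 90: heading 255 -> 165
  RT 15: heading 165 -> 150
  -- iteration 2/5 --
  PD: pen down
  RT 90: heading 150 -> 60
  RT 15: heading 60 -> 45
  -- iteration 3/5 --
  PD: pen down
  RT 90: heading 45 -> 315
  RT 15: heading 315 -> 300
  -- iteration 4/5 --
  PD: pen down
  RT 90: heading 300 -> 210
  RT 15: heading 210 -> 195
  -- iteration 5/5 --
  PD: pen down
  RT 90: heading 195 -> 105
  RT 15: heading 105 -> 90
]
LT 15: heading 90 -> 105
FD 16: (53.739,-0.424) -> (49.598,15.031) [heading=105, draw]
FD 8: (49.598,15.031) -> (47.528,22.759) [heading=105, draw]
PD: pen down
BK 4: (47.528,22.759) -> (48.563,18.895) [heading=105, draw]
FD 15: (48.563,18.895) -> (44.681,33.384) [heading=105, draw]
Final: pos=(44.681,33.384), heading=105, 7 segment(s) drawn

Answer: 44.681 33.384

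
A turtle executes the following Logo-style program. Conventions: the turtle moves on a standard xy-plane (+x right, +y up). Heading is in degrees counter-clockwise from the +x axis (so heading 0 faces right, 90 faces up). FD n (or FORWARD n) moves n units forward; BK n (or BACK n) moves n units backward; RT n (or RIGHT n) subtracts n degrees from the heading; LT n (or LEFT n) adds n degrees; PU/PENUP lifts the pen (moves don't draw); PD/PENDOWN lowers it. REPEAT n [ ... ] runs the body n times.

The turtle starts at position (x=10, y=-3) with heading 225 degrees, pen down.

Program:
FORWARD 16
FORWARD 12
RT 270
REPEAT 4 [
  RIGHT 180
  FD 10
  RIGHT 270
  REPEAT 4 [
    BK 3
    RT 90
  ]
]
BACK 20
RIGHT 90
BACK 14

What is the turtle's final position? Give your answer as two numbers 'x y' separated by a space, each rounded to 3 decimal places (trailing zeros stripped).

Executing turtle program step by step:
Start: pos=(10,-3), heading=225, pen down
FD 16: (10,-3) -> (-1.314,-14.314) [heading=225, draw]
FD 12: (-1.314,-14.314) -> (-9.799,-22.799) [heading=225, draw]
RT 270: heading 225 -> 315
REPEAT 4 [
  -- iteration 1/4 --
  RT 180: heading 315 -> 135
  FD 10: (-9.799,-22.799) -> (-16.87,-15.728) [heading=135, draw]
  RT 270: heading 135 -> 225
  REPEAT 4 [
    -- iteration 1/4 --
    BK 3: (-16.87,-15.728) -> (-14.749,-13.607) [heading=225, draw]
    RT 90: heading 225 -> 135
    -- iteration 2/4 --
    BK 3: (-14.749,-13.607) -> (-12.627,-15.728) [heading=135, draw]
    RT 90: heading 135 -> 45
    -- iteration 3/4 --
    BK 3: (-12.627,-15.728) -> (-14.749,-17.849) [heading=45, draw]
    RT 90: heading 45 -> 315
    -- iteration 4/4 --
    BK 3: (-14.749,-17.849) -> (-16.87,-15.728) [heading=315, draw]
    RT 90: heading 315 -> 225
  ]
  -- iteration 2/4 --
  RT 180: heading 225 -> 45
  FD 10: (-16.87,-15.728) -> (-9.799,-8.657) [heading=45, draw]
  RT 270: heading 45 -> 135
  REPEAT 4 [
    -- iteration 1/4 --
    BK 3: (-9.799,-8.657) -> (-7.678,-10.778) [heading=135, draw]
    RT 90: heading 135 -> 45
    -- iteration 2/4 --
    BK 3: (-7.678,-10.778) -> (-9.799,-12.899) [heading=45, draw]
    RT 90: heading 45 -> 315
    -- iteration 3/4 --
    BK 3: (-9.799,-12.899) -> (-11.92,-10.778) [heading=315, draw]
    RT 90: heading 315 -> 225
    -- iteration 4/4 --
    BK 3: (-11.92,-10.778) -> (-9.799,-8.657) [heading=225, draw]
    RT 90: heading 225 -> 135
  ]
  -- iteration 3/4 --
  RT 180: heading 135 -> 315
  FD 10: (-9.799,-8.657) -> (-2.728,-15.728) [heading=315, draw]
  RT 270: heading 315 -> 45
  REPEAT 4 [
    -- iteration 1/4 --
    BK 3: (-2.728,-15.728) -> (-4.849,-17.849) [heading=45, draw]
    RT 90: heading 45 -> 315
    -- iteration 2/4 --
    BK 3: (-4.849,-17.849) -> (-6.971,-15.728) [heading=315, draw]
    RT 90: heading 315 -> 225
    -- iteration 3/4 --
    BK 3: (-6.971,-15.728) -> (-4.849,-13.607) [heading=225, draw]
    RT 90: heading 225 -> 135
    -- iteration 4/4 --
    BK 3: (-4.849,-13.607) -> (-2.728,-15.728) [heading=135, draw]
    RT 90: heading 135 -> 45
  ]
  -- iteration 4/4 --
  RT 180: heading 45 -> 225
  FD 10: (-2.728,-15.728) -> (-9.799,-22.799) [heading=225, draw]
  RT 270: heading 225 -> 315
  REPEAT 4 [
    -- iteration 1/4 --
    BK 3: (-9.799,-22.799) -> (-11.92,-20.678) [heading=315, draw]
    RT 90: heading 315 -> 225
    -- iteration 2/4 --
    BK 3: (-11.92,-20.678) -> (-9.799,-18.556) [heading=225, draw]
    RT 90: heading 225 -> 135
    -- iteration 3/4 --
    BK 3: (-9.799,-18.556) -> (-7.678,-20.678) [heading=135, draw]
    RT 90: heading 135 -> 45
    -- iteration 4/4 --
    BK 3: (-7.678,-20.678) -> (-9.799,-22.799) [heading=45, draw]
    RT 90: heading 45 -> 315
  ]
]
BK 20: (-9.799,-22.799) -> (-23.941,-8.657) [heading=315, draw]
RT 90: heading 315 -> 225
BK 14: (-23.941,-8.657) -> (-14.042,1.243) [heading=225, draw]
Final: pos=(-14.042,1.243), heading=225, 24 segment(s) drawn

Answer: -14.042 1.243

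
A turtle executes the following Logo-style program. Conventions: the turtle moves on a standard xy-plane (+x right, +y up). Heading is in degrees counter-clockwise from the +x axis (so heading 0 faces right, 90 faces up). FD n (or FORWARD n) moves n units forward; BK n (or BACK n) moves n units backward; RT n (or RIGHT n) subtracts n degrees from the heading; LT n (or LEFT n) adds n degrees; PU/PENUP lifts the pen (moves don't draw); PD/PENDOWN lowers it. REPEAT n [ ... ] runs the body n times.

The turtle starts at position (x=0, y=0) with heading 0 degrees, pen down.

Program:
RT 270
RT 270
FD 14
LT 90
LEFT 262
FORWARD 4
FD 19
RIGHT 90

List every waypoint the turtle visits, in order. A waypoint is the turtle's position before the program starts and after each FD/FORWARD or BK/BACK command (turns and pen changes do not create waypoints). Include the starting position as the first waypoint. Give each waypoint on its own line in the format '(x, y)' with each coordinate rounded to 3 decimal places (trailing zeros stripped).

Answer: (0, 0)
(-14, 0)
(-17.961, 0.557)
(-36.776, 3.201)

Derivation:
Executing turtle program step by step:
Start: pos=(0,0), heading=0, pen down
RT 270: heading 0 -> 90
RT 270: heading 90 -> 180
FD 14: (0,0) -> (-14,0) [heading=180, draw]
LT 90: heading 180 -> 270
LT 262: heading 270 -> 172
FD 4: (-14,0) -> (-17.961,0.557) [heading=172, draw]
FD 19: (-17.961,0.557) -> (-36.776,3.201) [heading=172, draw]
RT 90: heading 172 -> 82
Final: pos=(-36.776,3.201), heading=82, 3 segment(s) drawn
Waypoints (4 total):
(0, 0)
(-14, 0)
(-17.961, 0.557)
(-36.776, 3.201)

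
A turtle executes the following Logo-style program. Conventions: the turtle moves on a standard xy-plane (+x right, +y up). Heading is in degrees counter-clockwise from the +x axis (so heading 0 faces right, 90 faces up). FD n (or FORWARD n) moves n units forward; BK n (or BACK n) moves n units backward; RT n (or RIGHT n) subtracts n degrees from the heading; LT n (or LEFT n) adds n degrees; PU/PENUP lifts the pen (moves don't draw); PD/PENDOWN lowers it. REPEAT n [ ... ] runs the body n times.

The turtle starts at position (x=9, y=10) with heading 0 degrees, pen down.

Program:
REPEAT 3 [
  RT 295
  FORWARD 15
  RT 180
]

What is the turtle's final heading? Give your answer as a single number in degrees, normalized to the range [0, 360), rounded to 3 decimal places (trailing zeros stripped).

Answer: 15

Derivation:
Executing turtle program step by step:
Start: pos=(9,10), heading=0, pen down
REPEAT 3 [
  -- iteration 1/3 --
  RT 295: heading 0 -> 65
  FD 15: (9,10) -> (15.339,23.595) [heading=65, draw]
  RT 180: heading 65 -> 245
  -- iteration 2/3 --
  RT 295: heading 245 -> 310
  FD 15: (15.339,23.595) -> (24.981,12.104) [heading=310, draw]
  RT 180: heading 310 -> 130
  -- iteration 3/3 --
  RT 295: heading 130 -> 195
  FD 15: (24.981,12.104) -> (10.492,8.222) [heading=195, draw]
  RT 180: heading 195 -> 15
]
Final: pos=(10.492,8.222), heading=15, 3 segment(s) drawn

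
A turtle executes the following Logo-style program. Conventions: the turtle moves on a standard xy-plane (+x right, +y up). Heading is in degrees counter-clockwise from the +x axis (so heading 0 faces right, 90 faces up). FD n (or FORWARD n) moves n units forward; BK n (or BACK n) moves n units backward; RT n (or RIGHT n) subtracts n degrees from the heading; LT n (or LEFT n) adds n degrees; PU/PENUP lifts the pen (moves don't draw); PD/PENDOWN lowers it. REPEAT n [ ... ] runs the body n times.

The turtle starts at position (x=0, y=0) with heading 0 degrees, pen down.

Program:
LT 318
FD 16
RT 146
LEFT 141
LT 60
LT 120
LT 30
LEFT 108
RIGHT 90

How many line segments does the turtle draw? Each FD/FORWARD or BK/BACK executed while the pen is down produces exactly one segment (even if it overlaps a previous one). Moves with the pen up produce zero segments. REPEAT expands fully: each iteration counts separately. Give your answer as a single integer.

Executing turtle program step by step:
Start: pos=(0,0), heading=0, pen down
LT 318: heading 0 -> 318
FD 16: (0,0) -> (11.89,-10.706) [heading=318, draw]
RT 146: heading 318 -> 172
LT 141: heading 172 -> 313
LT 60: heading 313 -> 13
LT 120: heading 13 -> 133
LT 30: heading 133 -> 163
LT 108: heading 163 -> 271
RT 90: heading 271 -> 181
Final: pos=(11.89,-10.706), heading=181, 1 segment(s) drawn
Segments drawn: 1

Answer: 1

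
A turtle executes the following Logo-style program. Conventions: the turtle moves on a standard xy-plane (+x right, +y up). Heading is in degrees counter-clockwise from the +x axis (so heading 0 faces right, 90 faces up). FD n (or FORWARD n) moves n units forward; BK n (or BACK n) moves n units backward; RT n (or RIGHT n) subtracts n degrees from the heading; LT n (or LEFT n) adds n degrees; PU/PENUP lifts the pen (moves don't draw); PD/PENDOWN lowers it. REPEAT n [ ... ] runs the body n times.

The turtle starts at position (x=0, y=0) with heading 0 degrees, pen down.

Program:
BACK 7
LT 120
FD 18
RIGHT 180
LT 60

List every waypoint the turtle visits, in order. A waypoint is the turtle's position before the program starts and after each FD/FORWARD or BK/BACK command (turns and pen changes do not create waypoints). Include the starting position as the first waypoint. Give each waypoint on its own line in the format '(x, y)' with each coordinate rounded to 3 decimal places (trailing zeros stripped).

Answer: (0, 0)
(-7, 0)
(-16, 15.588)

Derivation:
Executing turtle program step by step:
Start: pos=(0,0), heading=0, pen down
BK 7: (0,0) -> (-7,0) [heading=0, draw]
LT 120: heading 0 -> 120
FD 18: (-7,0) -> (-16,15.588) [heading=120, draw]
RT 180: heading 120 -> 300
LT 60: heading 300 -> 0
Final: pos=(-16,15.588), heading=0, 2 segment(s) drawn
Waypoints (3 total):
(0, 0)
(-7, 0)
(-16, 15.588)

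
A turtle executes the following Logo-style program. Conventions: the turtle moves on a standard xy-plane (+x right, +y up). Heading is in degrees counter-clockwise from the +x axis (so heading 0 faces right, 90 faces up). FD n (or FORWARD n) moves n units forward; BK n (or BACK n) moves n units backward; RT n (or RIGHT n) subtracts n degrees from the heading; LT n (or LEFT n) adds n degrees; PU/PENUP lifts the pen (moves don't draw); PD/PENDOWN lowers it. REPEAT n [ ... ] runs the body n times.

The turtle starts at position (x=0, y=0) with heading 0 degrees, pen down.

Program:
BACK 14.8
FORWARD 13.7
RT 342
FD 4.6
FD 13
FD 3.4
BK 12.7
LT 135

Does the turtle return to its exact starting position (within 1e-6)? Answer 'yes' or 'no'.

Answer: no

Derivation:
Executing turtle program step by step:
Start: pos=(0,0), heading=0, pen down
BK 14.8: (0,0) -> (-14.8,0) [heading=0, draw]
FD 13.7: (-14.8,0) -> (-1.1,0) [heading=0, draw]
RT 342: heading 0 -> 18
FD 4.6: (-1.1,0) -> (3.275,1.421) [heading=18, draw]
FD 13: (3.275,1.421) -> (15.639,5.439) [heading=18, draw]
FD 3.4: (15.639,5.439) -> (18.872,6.489) [heading=18, draw]
BK 12.7: (18.872,6.489) -> (6.794,2.565) [heading=18, draw]
LT 135: heading 18 -> 153
Final: pos=(6.794,2.565), heading=153, 6 segment(s) drawn

Start position: (0, 0)
Final position: (6.794, 2.565)
Distance = 7.262; >= 1e-6 -> NOT closed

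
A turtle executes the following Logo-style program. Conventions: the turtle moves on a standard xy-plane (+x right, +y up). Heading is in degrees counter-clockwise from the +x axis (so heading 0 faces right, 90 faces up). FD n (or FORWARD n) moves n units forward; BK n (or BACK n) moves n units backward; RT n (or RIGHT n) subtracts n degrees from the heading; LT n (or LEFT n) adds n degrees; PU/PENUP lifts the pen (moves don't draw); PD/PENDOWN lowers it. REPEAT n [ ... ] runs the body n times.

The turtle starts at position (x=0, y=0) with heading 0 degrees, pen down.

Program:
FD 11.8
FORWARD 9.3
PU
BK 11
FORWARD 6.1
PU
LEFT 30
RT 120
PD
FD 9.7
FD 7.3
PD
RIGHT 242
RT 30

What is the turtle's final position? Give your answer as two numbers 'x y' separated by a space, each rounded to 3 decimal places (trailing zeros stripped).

Answer: 16.2 -17

Derivation:
Executing turtle program step by step:
Start: pos=(0,0), heading=0, pen down
FD 11.8: (0,0) -> (11.8,0) [heading=0, draw]
FD 9.3: (11.8,0) -> (21.1,0) [heading=0, draw]
PU: pen up
BK 11: (21.1,0) -> (10.1,0) [heading=0, move]
FD 6.1: (10.1,0) -> (16.2,0) [heading=0, move]
PU: pen up
LT 30: heading 0 -> 30
RT 120: heading 30 -> 270
PD: pen down
FD 9.7: (16.2,0) -> (16.2,-9.7) [heading=270, draw]
FD 7.3: (16.2,-9.7) -> (16.2,-17) [heading=270, draw]
PD: pen down
RT 242: heading 270 -> 28
RT 30: heading 28 -> 358
Final: pos=(16.2,-17), heading=358, 4 segment(s) drawn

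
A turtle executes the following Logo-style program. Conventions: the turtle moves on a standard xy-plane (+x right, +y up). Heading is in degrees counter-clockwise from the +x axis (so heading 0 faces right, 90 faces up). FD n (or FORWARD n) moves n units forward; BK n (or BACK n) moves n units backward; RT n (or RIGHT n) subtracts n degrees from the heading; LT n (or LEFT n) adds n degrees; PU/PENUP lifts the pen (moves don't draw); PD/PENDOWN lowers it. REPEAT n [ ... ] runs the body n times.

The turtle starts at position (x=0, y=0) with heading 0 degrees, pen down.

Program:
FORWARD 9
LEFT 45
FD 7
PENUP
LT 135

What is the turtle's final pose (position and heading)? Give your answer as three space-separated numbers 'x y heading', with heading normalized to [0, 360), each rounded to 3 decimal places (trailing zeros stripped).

Answer: 13.95 4.95 180

Derivation:
Executing turtle program step by step:
Start: pos=(0,0), heading=0, pen down
FD 9: (0,0) -> (9,0) [heading=0, draw]
LT 45: heading 0 -> 45
FD 7: (9,0) -> (13.95,4.95) [heading=45, draw]
PU: pen up
LT 135: heading 45 -> 180
Final: pos=(13.95,4.95), heading=180, 2 segment(s) drawn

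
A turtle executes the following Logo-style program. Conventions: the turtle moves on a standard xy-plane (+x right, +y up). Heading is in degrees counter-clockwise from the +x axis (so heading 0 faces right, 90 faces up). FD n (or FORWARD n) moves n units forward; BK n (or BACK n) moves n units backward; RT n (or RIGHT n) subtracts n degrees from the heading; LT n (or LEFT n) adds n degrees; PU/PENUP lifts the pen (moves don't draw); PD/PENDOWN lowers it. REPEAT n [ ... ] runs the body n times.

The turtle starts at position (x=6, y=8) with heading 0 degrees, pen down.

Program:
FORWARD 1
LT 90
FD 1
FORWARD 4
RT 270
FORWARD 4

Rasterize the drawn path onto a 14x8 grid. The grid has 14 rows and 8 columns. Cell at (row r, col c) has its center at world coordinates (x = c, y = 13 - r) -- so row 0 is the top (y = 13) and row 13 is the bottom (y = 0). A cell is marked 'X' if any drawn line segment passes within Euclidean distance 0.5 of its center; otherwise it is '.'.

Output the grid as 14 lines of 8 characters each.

Answer: ...XXXXX
.......X
.......X
.......X
.......X
......XX
........
........
........
........
........
........
........
........

Derivation:
Segment 0: (6,8) -> (7,8)
Segment 1: (7,8) -> (7,9)
Segment 2: (7,9) -> (7,13)
Segment 3: (7,13) -> (3,13)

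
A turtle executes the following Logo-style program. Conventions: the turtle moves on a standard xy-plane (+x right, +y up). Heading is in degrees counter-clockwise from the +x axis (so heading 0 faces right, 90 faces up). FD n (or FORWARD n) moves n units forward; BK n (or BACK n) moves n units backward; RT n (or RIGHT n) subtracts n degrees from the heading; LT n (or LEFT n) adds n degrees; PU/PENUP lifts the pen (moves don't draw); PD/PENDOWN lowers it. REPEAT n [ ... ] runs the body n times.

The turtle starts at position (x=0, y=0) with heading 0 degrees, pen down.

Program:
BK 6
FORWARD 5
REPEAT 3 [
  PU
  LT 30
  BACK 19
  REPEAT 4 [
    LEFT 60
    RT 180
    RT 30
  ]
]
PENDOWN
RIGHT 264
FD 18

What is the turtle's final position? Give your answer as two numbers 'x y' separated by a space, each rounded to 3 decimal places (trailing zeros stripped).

Executing turtle program step by step:
Start: pos=(0,0), heading=0, pen down
BK 6: (0,0) -> (-6,0) [heading=0, draw]
FD 5: (-6,0) -> (-1,0) [heading=0, draw]
REPEAT 3 [
  -- iteration 1/3 --
  PU: pen up
  LT 30: heading 0 -> 30
  BK 19: (-1,0) -> (-17.454,-9.5) [heading=30, move]
  REPEAT 4 [
    -- iteration 1/4 --
    LT 60: heading 30 -> 90
    RT 180: heading 90 -> 270
    RT 30: heading 270 -> 240
    -- iteration 2/4 --
    LT 60: heading 240 -> 300
    RT 180: heading 300 -> 120
    RT 30: heading 120 -> 90
    -- iteration 3/4 --
    LT 60: heading 90 -> 150
    RT 180: heading 150 -> 330
    RT 30: heading 330 -> 300
    -- iteration 4/4 --
    LT 60: heading 300 -> 0
    RT 180: heading 0 -> 180
    RT 30: heading 180 -> 150
  ]
  -- iteration 2/3 --
  PU: pen up
  LT 30: heading 150 -> 180
  BK 19: (-17.454,-9.5) -> (1.546,-9.5) [heading=180, move]
  REPEAT 4 [
    -- iteration 1/4 --
    LT 60: heading 180 -> 240
    RT 180: heading 240 -> 60
    RT 30: heading 60 -> 30
    -- iteration 2/4 --
    LT 60: heading 30 -> 90
    RT 180: heading 90 -> 270
    RT 30: heading 270 -> 240
    -- iteration 3/4 --
    LT 60: heading 240 -> 300
    RT 180: heading 300 -> 120
    RT 30: heading 120 -> 90
    -- iteration 4/4 --
    LT 60: heading 90 -> 150
    RT 180: heading 150 -> 330
    RT 30: heading 330 -> 300
  ]
  -- iteration 3/3 --
  PU: pen up
  LT 30: heading 300 -> 330
  BK 19: (1.546,-9.5) -> (-14.909,0) [heading=330, move]
  REPEAT 4 [
    -- iteration 1/4 --
    LT 60: heading 330 -> 30
    RT 180: heading 30 -> 210
    RT 30: heading 210 -> 180
    -- iteration 2/4 --
    LT 60: heading 180 -> 240
    RT 180: heading 240 -> 60
    RT 30: heading 60 -> 30
    -- iteration 3/4 --
    LT 60: heading 30 -> 90
    RT 180: heading 90 -> 270
    RT 30: heading 270 -> 240
    -- iteration 4/4 --
    LT 60: heading 240 -> 300
    RT 180: heading 300 -> 120
    RT 30: heading 120 -> 90
  ]
]
PD: pen down
RT 264: heading 90 -> 186
FD 18: (-14.909,0) -> (-32.81,-1.882) [heading=186, draw]
Final: pos=(-32.81,-1.882), heading=186, 3 segment(s) drawn

Answer: -32.81 -1.882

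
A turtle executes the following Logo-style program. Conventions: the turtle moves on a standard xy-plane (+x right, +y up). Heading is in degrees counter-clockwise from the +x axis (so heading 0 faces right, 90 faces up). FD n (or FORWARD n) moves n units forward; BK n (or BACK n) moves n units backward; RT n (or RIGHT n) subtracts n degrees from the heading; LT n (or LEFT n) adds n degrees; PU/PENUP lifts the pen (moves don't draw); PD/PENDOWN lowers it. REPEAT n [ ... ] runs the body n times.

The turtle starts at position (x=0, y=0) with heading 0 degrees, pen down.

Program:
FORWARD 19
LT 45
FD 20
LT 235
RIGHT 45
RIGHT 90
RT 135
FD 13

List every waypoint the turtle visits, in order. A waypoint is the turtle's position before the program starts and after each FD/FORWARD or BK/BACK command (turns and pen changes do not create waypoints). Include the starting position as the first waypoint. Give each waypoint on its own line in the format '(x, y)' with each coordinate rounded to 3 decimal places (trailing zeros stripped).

Executing turtle program step by step:
Start: pos=(0,0), heading=0, pen down
FD 19: (0,0) -> (19,0) [heading=0, draw]
LT 45: heading 0 -> 45
FD 20: (19,0) -> (33.142,14.142) [heading=45, draw]
LT 235: heading 45 -> 280
RT 45: heading 280 -> 235
RT 90: heading 235 -> 145
RT 135: heading 145 -> 10
FD 13: (33.142,14.142) -> (45.945,16.4) [heading=10, draw]
Final: pos=(45.945,16.4), heading=10, 3 segment(s) drawn
Waypoints (4 total):
(0, 0)
(19, 0)
(33.142, 14.142)
(45.945, 16.4)

Answer: (0, 0)
(19, 0)
(33.142, 14.142)
(45.945, 16.4)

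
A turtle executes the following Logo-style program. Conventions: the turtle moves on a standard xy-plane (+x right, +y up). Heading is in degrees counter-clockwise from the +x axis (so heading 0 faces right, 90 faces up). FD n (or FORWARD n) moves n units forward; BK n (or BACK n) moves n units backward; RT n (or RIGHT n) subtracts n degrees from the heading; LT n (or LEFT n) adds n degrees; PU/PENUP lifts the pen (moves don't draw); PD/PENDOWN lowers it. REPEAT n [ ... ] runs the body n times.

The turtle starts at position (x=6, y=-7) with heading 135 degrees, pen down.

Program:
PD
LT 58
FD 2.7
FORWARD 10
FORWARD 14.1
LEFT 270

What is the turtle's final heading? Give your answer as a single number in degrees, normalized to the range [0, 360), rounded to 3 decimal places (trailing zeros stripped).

Executing turtle program step by step:
Start: pos=(6,-7), heading=135, pen down
PD: pen down
LT 58: heading 135 -> 193
FD 2.7: (6,-7) -> (3.369,-7.607) [heading=193, draw]
FD 10: (3.369,-7.607) -> (-6.374,-9.857) [heading=193, draw]
FD 14.1: (-6.374,-9.857) -> (-20.113,-13.029) [heading=193, draw]
LT 270: heading 193 -> 103
Final: pos=(-20.113,-13.029), heading=103, 3 segment(s) drawn

Answer: 103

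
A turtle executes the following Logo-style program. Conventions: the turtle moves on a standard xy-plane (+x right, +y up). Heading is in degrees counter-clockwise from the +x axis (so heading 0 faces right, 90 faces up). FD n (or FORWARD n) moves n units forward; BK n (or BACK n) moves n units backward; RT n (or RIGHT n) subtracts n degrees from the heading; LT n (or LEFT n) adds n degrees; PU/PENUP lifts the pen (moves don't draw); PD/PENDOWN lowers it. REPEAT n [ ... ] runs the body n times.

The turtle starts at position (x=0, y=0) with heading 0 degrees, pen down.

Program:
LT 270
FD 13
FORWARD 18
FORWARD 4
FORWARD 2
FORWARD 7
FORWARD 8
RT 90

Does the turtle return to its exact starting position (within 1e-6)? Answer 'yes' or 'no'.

Executing turtle program step by step:
Start: pos=(0,0), heading=0, pen down
LT 270: heading 0 -> 270
FD 13: (0,0) -> (0,-13) [heading=270, draw]
FD 18: (0,-13) -> (0,-31) [heading=270, draw]
FD 4: (0,-31) -> (0,-35) [heading=270, draw]
FD 2: (0,-35) -> (0,-37) [heading=270, draw]
FD 7: (0,-37) -> (0,-44) [heading=270, draw]
FD 8: (0,-44) -> (0,-52) [heading=270, draw]
RT 90: heading 270 -> 180
Final: pos=(0,-52), heading=180, 6 segment(s) drawn

Start position: (0, 0)
Final position: (0, -52)
Distance = 52; >= 1e-6 -> NOT closed

Answer: no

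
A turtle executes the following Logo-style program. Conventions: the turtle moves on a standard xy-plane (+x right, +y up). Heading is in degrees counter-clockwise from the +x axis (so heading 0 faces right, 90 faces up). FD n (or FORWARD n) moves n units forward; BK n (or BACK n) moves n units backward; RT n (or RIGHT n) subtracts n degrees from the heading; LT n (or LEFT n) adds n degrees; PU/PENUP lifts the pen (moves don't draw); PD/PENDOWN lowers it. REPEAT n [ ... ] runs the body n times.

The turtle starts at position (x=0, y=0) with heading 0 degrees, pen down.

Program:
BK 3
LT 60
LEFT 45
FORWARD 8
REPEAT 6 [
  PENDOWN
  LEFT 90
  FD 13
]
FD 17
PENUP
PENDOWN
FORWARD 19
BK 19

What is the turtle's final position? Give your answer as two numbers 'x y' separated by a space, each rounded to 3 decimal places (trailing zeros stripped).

Executing turtle program step by step:
Start: pos=(0,0), heading=0, pen down
BK 3: (0,0) -> (-3,0) [heading=0, draw]
LT 60: heading 0 -> 60
LT 45: heading 60 -> 105
FD 8: (-3,0) -> (-5.071,7.727) [heading=105, draw]
REPEAT 6 [
  -- iteration 1/6 --
  PD: pen down
  LT 90: heading 105 -> 195
  FD 13: (-5.071,7.727) -> (-17.628,4.363) [heading=195, draw]
  -- iteration 2/6 --
  PD: pen down
  LT 90: heading 195 -> 285
  FD 13: (-17.628,4.363) -> (-14.263,-8.194) [heading=285, draw]
  -- iteration 3/6 --
  PD: pen down
  LT 90: heading 285 -> 15
  FD 13: (-14.263,-8.194) -> (-1.706,-4.83) [heading=15, draw]
  -- iteration 4/6 --
  PD: pen down
  LT 90: heading 15 -> 105
  FD 13: (-1.706,-4.83) -> (-5.071,7.727) [heading=105, draw]
  -- iteration 5/6 --
  PD: pen down
  LT 90: heading 105 -> 195
  FD 13: (-5.071,7.727) -> (-17.628,4.363) [heading=195, draw]
  -- iteration 6/6 --
  PD: pen down
  LT 90: heading 195 -> 285
  FD 13: (-17.628,4.363) -> (-14.263,-8.194) [heading=285, draw]
]
FD 17: (-14.263,-8.194) -> (-9.863,-24.615) [heading=285, draw]
PU: pen up
PD: pen down
FD 19: (-9.863,-24.615) -> (-4.945,-42.968) [heading=285, draw]
BK 19: (-4.945,-42.968) -> (-9.863,-24.615) [heading=285, draw]
Final: pos=(-9.863,-24.615), heading=285, 11 segment(s) drawn

Answer: -9.863 -24.615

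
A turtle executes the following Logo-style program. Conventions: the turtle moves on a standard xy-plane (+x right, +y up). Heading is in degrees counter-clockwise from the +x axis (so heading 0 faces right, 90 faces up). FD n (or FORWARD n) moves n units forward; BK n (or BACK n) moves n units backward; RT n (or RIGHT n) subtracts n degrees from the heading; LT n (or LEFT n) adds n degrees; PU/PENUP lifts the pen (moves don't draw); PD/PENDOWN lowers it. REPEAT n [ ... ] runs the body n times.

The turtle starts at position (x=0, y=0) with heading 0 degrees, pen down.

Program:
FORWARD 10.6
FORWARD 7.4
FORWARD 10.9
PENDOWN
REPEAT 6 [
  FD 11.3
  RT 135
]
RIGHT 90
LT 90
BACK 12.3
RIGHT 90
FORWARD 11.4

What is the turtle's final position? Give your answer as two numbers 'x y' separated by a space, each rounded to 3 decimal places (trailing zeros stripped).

Answer: 25.49 15.61

Derivation:
Executing turtle program step by step:
Start: pos=(0,0), heading=0, pen down
FD 10.6: (0,0) -> (10.6,0) [heading=0, draw]
FD 7.4: (10.6,0) -> (18,0) [heading=0, draw]
FD 10.9: (18,0) -> (28.9,0) [heading=0, draw]
PD: pen down
REPEAT 6 [
  -- iteration 1/6 --
  FD 11.3: (28.9,0) -> (40.2,0) [heading=0, draw]
  RT 135: heading 0 -> 225
  -- iteration 2/6 --
  FD 11.3: (40.2,0) -> (32.21,-7.99) [heading=225, draw]
  RT 135: heading 225 -> 90
  -- iteration 3/6 --
  FD 11.3: (32.21,-7.99) -> (32.21,3.31) [heading=90, draw]
  RT 135: heading 90 -> 315
  -- iteration 4/6 --
  FD 11.3: (32.21,3.31) -> (40.2,-4.681) [heading=315, draw]
  RT 135: heading 315 -> 180
  -- iteration 5/6 --
  FD 11.3: (40.2,-4.681) -> (28.9,-4.681) [heading=180, draw]
  RT 135: heading 180 -> 45
  -- iteration 6/6 --
  FD 11.3: (28.9,-4.681) -> (36.89,3.31) [heading=45, draw]
  RT 135: heading 45 -> 270
]
RT 90: heading 270 -> 180
LT 90: heading 180 -> 270
BK 12.3: (36.89,3.31) -> (36.89,15.61) [heading=270, draw]
RT 90: heading 270 -> 180
FD 11.4: (36.89,15.61) -> (25.49,15.61) [heading=180, draw]
Final: pos=(25.49,15.61), heading=180, 11 segment(s) drawn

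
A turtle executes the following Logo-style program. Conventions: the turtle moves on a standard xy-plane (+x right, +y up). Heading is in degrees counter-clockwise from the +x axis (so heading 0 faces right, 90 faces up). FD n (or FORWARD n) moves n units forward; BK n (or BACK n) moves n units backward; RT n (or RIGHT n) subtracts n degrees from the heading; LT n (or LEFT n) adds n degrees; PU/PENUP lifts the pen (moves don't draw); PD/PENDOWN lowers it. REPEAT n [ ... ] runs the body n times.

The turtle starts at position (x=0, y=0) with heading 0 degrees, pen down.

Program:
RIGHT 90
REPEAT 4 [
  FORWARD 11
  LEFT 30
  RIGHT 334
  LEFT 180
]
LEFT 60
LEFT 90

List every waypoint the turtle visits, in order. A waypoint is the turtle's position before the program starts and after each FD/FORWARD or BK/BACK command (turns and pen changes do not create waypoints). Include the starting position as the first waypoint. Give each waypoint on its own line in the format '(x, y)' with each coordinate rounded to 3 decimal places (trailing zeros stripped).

Executing turtle program step by step:
Start: pos=(0,0), heading=0, pen down
RT 90: heading 0 -> 270
REPEAT 4 [
  -- iteration 1/4 --
  FD 11: (0,0) -> (0,-11) [heading=270, draw]
  LT 30: heading 270 -> 300
  RT 334: heading 300 -> 326
  LT 180: heading 326 -> 146
  -- iteration 2/4 --
  FD 11: (0,-11) -> (-9.119,-4.849) [heading=146, draw]
  LT 30: heading 146 -> 176
  RT 334: heading 176 -> 202
  LT 180: heading 202 -> 22
  -- iteration 3/4 --
  FD 11: (-9.119,-4.849) -> (1.08,-0.728) [heading=22, draw]
  LT 30: heading 22 -> 52
  RT 334: heading 52 -> 78
  LT 180: heading 78 -> 258
  -- iteration 4/4 --
  FD 11: (1.08,-0.728) -> (-1.207,-11.488) [heading=258, draw]
  LT 30: heading 258 -> 288
  RT 334: heading 288 -> 314
  LT 180: heading 314 -> 134
]
LT 60: heading 134 -> 194
LT 90: heading 194 -> 284
Final: pos=(-1.207,-11.488), heading=284, 4 segment(s) drawn
Waypoints (5 total):
(0, 0)
(0, -11)
(-9.119, -4.849)
(1.08, -0.728)
(-1.207, -11.488)

Answer: (0, 0)
(0, -11)
(-9.119, -4.849)
(1.08, -0.728)
(-1.207, -11.488)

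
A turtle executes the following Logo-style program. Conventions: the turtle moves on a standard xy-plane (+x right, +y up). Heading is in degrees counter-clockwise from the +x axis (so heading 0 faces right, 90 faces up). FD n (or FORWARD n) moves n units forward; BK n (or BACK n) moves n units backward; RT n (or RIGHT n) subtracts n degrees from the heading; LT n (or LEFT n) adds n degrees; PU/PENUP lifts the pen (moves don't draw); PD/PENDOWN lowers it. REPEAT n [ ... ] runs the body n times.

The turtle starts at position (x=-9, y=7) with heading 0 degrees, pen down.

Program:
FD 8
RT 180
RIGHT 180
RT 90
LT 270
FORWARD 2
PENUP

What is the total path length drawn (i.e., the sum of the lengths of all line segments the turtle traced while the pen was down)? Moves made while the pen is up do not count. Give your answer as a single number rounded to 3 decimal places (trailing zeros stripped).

Answer: 10

Derivation:
Executing turtle program step by step:
Start: pos=(-9,7), heading=0, pen down
FD 8: (-9,7) -> (-1,7) [heading=0, draw]
RT 180: heading 0 -> 180
RT 180: heading 180 -> 0
RT 90: heading 0 -> 270
LT 270: heading 270 -> 180
FD 2: (-1,7) -> (-3,7) [heading=180, draw]
PU: pen up
Final: pos=(-3,7), heading=180, 2 segment(s) drawn

Segment lengths:
  seg 1: (-9,7) -> (-1,7), length = 8
  seg 2: (-1,7) -> (-3,7), length = 2
Total = 10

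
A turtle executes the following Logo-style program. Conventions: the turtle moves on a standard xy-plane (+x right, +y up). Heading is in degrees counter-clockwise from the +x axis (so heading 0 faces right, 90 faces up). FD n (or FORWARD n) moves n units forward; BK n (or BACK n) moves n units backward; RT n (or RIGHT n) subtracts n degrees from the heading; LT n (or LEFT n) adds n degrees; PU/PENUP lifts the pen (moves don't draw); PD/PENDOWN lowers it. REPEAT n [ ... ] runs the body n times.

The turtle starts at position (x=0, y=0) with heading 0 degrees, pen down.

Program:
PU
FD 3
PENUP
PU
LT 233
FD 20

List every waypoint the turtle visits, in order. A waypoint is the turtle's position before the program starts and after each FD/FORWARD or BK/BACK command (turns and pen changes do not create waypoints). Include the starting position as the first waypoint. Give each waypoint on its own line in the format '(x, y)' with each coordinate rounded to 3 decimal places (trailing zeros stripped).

Answer: (0, 0)
(3, 0)
(-9.036, -15.973)

Derivation:
Executing turtle program step by step:
Start: pos=(0,0), heading=0, pen down
PU: pen up
FD 3: (0,0) -> (3,0) [heading=0, move]
PU: pen up
PU: pen up
LT 233: heading 0 -> 233
FD 20: (3,0) -> (-9.036,-15.973) [heading=233, move]
Final: pos=(-9.036,-15.973), heading=233, 0 segment(s) drawn
Waypoints (3 total):
(0, 0)
(3, 0)
(-9.036, -15.973)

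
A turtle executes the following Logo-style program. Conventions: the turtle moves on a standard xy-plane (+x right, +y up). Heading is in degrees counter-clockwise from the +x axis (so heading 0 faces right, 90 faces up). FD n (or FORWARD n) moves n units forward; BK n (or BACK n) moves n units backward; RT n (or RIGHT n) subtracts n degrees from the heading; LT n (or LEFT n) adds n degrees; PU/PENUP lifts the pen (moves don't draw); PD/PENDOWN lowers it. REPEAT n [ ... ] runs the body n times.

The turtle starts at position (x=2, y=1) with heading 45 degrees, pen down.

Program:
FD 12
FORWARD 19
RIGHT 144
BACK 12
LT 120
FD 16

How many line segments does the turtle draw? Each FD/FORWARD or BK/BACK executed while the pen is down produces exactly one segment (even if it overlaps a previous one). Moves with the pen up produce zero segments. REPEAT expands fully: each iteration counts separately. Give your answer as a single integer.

Executing turtle program step by step:
Start: pos=(2,1), heading=45, pen down
FD 12: (2,1) -> (10.485,9.485) [heading=45, draw]
FD 19: (10.485,9.485) -> (23.92,22.92) [heading=45, draw]
RT 144: heading 45 -> 261
BK 12: (23.92,22.92) -> (25.798,34.773) [heading=261, draw]
LT 120: heading 261 -> 21
FD 16: (25.798,34.773) -> (40.735,40.506) [heading=21, draw]
Final: pos=(40.735,40.506), heading=21, 4 segment(s) drawn
Segments drawn: 4

Answer: 4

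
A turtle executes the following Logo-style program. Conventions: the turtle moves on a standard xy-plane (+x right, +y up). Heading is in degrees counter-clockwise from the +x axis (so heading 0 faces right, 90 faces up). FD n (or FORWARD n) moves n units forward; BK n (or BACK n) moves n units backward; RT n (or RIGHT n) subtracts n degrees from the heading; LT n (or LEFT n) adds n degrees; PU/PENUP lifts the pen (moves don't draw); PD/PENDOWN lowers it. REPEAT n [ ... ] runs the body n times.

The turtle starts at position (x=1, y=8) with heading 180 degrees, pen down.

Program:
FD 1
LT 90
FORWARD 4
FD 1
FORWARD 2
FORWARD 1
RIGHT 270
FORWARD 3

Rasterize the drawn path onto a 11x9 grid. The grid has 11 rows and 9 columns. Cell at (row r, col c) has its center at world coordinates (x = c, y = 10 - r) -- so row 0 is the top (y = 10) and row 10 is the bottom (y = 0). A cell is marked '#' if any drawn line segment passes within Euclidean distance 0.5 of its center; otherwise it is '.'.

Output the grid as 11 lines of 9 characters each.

Segment 0: (1,8) -> (0,8)
Segment 1: (0,8) -> (-0,4)
Segment 2: (-0,4) -> (-0,3)
Segment 3: (-0,3) -> (-0,1)
Segment 4: (-0,1) -> (-0,0)
Segment 5: (-0,0) -> (3,0)

Answer: .........
.........
##.......
#........
#........
#........
#........
#........
#........
#........
####.....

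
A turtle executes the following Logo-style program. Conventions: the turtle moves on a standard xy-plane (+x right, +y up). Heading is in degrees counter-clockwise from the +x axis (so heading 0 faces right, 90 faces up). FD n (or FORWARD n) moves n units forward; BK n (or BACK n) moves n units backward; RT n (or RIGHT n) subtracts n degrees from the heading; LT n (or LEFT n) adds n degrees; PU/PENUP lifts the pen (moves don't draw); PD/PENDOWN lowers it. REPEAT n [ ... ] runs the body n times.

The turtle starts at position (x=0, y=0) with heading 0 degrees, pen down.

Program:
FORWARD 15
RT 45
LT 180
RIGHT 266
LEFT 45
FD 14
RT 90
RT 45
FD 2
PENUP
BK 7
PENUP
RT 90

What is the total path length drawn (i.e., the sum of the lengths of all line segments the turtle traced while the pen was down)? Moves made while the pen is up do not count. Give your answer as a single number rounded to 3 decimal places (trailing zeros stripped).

Answer: 31

Derivation:
Executing turtle program step by step:
Start: pos=(0,0), heading=0, pen down
FD 15: (0,0) -> (15,0) [heading=0, draw]
RT 45: heading 0 -> 315
LT 180: heading 315 -> 135
RT 266: heading 135 -> 229
LT 45: heading 229 -> 274
FD 14: (15,0) -> (15.977,-13.966) [heading=274, draw]
RT 90: heading 274 -> 184
RT 45: heading 184 -> 139
FD 2: (15.977,-13.966) -> (14.467,-12.654) [heading=139, draw]
PU: pen up
BK 7: (14.467,-12.654) -> (19.75,-17.246) [heading=139, move]
PU: pen up
RT 90: heading 139 -> 49
Final: pos=(19.75,-17.246), heading=49, 3 segment(s) drawn

Segment lengths:
  seg 1: (0,0) -> (15,0), length = 15
  seg 2: (15,0) -> (15.977,-13.966), length = 14
  seg 3: (15.977,-13.966) -> (14.467,-12.654), length = 2
Total = 31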